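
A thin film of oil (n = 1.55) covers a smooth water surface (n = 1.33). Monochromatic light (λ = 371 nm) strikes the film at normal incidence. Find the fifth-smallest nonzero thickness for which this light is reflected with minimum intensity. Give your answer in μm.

0.598 μm

Top surface (1.0 → 1.55): reflection off a higher-index medium gives a half-wave phase shift.
Ray reflecting at the bottom interface goes from n = 1.55 toward n = 1.33: no phase shift.
Exactly one π shift → a net half-wave offset.
So the condition for destructive reflection is 2 n t = m λ.
The fifth-smallest nonzero thickness corresponds to m = 5: t = m λ / (2 n) = 5.00 × 371 / (2 × 1.55) = 598 nm.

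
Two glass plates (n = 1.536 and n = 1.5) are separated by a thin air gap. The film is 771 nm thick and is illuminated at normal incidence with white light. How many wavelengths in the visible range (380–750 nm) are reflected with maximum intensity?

Top surface (1.536 → 1.0): reflection off a lower-index medium gives no phase shift.
Ray reflecting at the bottom interface goes from n = 1.0 toward n = 1.5: a half-wave phase shift.
Net: one phase inversion between the two reflected rays.
With one net inversion, constructive interference in reflection requires 2 n t = (m + ½) λ.
λ = 2 n t / (m + ½) = 1542 / (m + ½) nm.
m=1: 1028 nm (IR); m=2: 617 nm (visible); m=3: 441 nm (visible); m=4: 343 nm (UV).

2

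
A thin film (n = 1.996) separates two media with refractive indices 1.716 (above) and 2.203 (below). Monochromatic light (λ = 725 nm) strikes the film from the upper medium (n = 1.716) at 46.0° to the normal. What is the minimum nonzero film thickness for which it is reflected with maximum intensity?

At the upper boundary (n = 1.716 to n = 1.996) the reflected ray undergoes a half-wave phase shift.
Bottom surface (1.996 → 2.203): reflection off a higher-index medium gives a half-wave phase shift.
Net: no relative phase inversion (both shifts match).
For bright reflection here: 2 n t cos θ_r = m λ.
Snell's law: 1.716 sin 46.0° = 1.996 sin θ_r → sin θ_r = 0.618, cos θ_r = 0.786.
Minimum nonzero at m = 1: t = λ / (2 n cos θ_r) = 725 / (2 × 1.996 × 0.786) = 231 nm.

231 nm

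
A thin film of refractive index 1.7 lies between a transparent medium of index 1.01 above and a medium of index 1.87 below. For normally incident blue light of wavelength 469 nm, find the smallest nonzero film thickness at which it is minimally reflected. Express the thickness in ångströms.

690 Å

Top surface (1.01 → 1.7): reflection off a higher-index medium gives a half-wave phase shift.
Bottom surface (1.7 → 1.87): reflection off a higher-index medium gives a half-wave phase shift.
The two reflections carry the same phase change, so no net offset.
For dark reflection here: 2 n t = (m + ½) λ.
Minimum at m = 0: t = λ / (4 n) = 469 / (4 × 1.7) = 69.0 nm.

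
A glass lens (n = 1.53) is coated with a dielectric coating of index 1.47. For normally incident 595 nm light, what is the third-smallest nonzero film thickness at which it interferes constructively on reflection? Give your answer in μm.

0.607 μm

At the upper boundary (n = 1.0 to n = 1.47) the reflected ray undergoes a half-wave phase shift.
Ray reflecting at the bottom interface goes from n = 1.47 toward n = 1.53: a half-wave phase shift.
Net: no relative phase inversion (both shifts match).
For maximum reflection here: 2 n t = m λ.
The third-smallest nonzero thickness corresponds to m = 3: t = m λ / (2 n) = 3.00 × 595 / (2 × 1.47) = 607 nm.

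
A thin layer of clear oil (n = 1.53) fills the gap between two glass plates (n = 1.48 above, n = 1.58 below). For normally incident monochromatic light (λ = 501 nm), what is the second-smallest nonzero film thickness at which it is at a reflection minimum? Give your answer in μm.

0.246 μm

Ray reflecting at the top interface goes from n = 1.48 toward n = 1.53: a half-wave phase shift.
Ray reflecting at the bottom interface goes from n = 1.53 toward n = 1.58: a half-wave phase shift.
Net: no relative phase inversion (both shifts match).
For weak reflection here: 2 n t = (m + ½) λ.
The second-smallest nonzero thickness corresponds to m = 1: t = (m + ½) λ / (2 n) = 1.50 × 501 / (2 × 1.53) = 246 nm.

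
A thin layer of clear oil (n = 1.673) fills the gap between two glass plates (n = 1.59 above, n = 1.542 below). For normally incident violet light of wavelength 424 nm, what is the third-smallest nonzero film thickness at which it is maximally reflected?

Top surface (1.59 → 1.673): reflection off a higher-index medium gives a half-wave phase shift.
Ray reflecting at the bottom interface goes from n = 1.673 toward n = 1.542: no phase shift.
Net: one phase inversion between the two reflected rays.
With one net inversion, constructive interference in reflection requires 2 n t = (m + ½) λ.
The third-smallest nonzero thickness corresponds to m = 2: t = (m + ½) λ / (2 n) = 2.50 × 424 / (2 × 1.673) = 317 nm.

317 nm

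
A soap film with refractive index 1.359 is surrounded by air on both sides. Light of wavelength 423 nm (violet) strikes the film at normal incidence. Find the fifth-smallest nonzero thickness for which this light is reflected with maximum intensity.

Top surface (1.0 → 1.359): reflection off a higher-index medium gives a half-wave phase shift.
At the lower boundary (n = 1.359 to n = 1.0) the reflected ray undergoes no phase shift.
The two reflections differ by half a wavelength.
With one net inversion, constructive interference in reflection requires 2 n t = (m + ½) λ.
The fifth-smallest nonzero thickness corresponds to m = 4: t = (m + ½) λ / (2 n) = 4.50 × 423 / (2 × 1.359) = 700 nm.

700 nm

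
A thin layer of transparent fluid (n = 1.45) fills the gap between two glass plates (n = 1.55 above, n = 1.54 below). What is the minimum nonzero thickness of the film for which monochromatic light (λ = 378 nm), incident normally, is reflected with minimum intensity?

Top surface (1.55 → 1.45): reflection off a lower-index medium gives no phase shift.
At the lower boundary (n = 1.45 to n = 1.54) the reflected ray undergoes a half-wave phase shift.
Net: one phase inversion between the two reflected rays.
With one net inversion, destructive interference in reflection requires 2 n t = m λ.
Minimum nonzero at m = 1: t = λ / (2 n) = 378 / (2 × 1.45) = 130 nm.

130 nm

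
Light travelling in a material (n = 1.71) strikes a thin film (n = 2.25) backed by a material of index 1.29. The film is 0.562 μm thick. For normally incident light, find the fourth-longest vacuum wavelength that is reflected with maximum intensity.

723 nm

Top surface (1.71 → 2.25): reflection off a higher-index medium gives a half-wave phase shift.
At the lower boundary (n = 2.25 to n = 1.29) the reflected ray undergoes no phase shift.
Exactly one π shift → a net half-wave offset.
With one net inversion, constructive interference in reflection requires 2 n t = (m + ½) λ.
λ = 2 n t / (m + ½). The fourth-longest wavelength is m = 3: λ = 2 × 2.25 × 562 / 3.50 = 723 nm.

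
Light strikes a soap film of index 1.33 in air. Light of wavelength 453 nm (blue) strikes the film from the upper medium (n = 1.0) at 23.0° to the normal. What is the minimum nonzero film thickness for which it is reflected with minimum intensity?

178 nm

Ray reflecting at the top interface goes from n = 1.0 toward n = 1.33: a half-wave phase shift.
Ray reflecting at the bottom interface goes from n = 1.33 toward n = 1.0: no phase shift.
Exactly one π shift → a net half-wave offset.
With one net inversion, destructive interference in reflection requires 2 n t cos θ_r = m λ.
Snell's law: 1.0 sin 23.0° = 1.33 sin θ_r → sin θ_r = 0.294, cos θ_r = 0.956.
Minimum nonzero at m = 1: t = λ / (2 n cos θ_r) = 453 / (2 × 1.33 × 0.956) = 178 nm.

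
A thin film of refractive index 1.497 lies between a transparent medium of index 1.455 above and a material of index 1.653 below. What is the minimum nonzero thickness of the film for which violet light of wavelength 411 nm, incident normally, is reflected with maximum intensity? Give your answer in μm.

0.137 μm

Top surface (1.455 → 1.497): reflection off a higher-index medium gives a half-wave phase shift.
At the lower boundary (n = 1.497 to n = 1.653) the reflected ray undergoes a half-wave phase shift.
The two reflections carry the same phase change, so no net offset.
For bright reflection here: 2 n t = m λ.
Minimum nonzero at m = 1: t = λ / (2 n) = 411 / (2 × 1.497) = 137 nm.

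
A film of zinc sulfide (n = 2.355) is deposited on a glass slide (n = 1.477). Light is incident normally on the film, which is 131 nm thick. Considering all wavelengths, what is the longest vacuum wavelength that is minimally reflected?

Ray reflecting at the top interface goes from n = 1.0 toward n = 2.355: a half-wave phase shift.
Bottom surface (2.355 → 1.477): reflection off a lower-index medium gives no phase shift.
The two reflections differ by half a wavelength.
For dark reflection here: 2 n t = m λ.
λ = 2 n t / m. The longest wavelength is m = 1: λ = 2 × 2.355 × 131 / 1.00 = 617 nm.

617 nm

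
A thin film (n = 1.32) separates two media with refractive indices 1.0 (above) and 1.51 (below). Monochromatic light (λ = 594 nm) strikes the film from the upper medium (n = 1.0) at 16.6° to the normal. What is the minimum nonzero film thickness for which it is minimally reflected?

115 nm

At the upper boundary (n = 1.0 to n = 1.32) the reflected ray undergoes a half-wave phase shift.
At the lower boundary (n = 1.32 to n = 1.51) the reflected ray undergoes a half-wave phase shift.
The two reflections carry the same phase change, so no net offset.
For weak reflection here: 2 n t cos θ_r = (m + ½) λ.
Snell's law: 1.0 sin 16.6° = 1.32 sin θ_r → sin θ_r = 0.216, cos θ_r = 0.976.
Minimum at m = 0: t = λ / (4 n cos θ_r) = 594 / (4 × 1.32 × 0.976) = 115 nm.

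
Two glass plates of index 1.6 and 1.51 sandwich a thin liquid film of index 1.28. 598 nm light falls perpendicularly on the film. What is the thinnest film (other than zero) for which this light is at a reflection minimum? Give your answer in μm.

Ray reflecting at the top interface goes from n = 1.6 toward n = 1.28: no phase shift.
Bottom surface (1.28 → 1.51): reflection off a higher-index medium gives a half-wave phase shift.
Exactly one π shift → a net half-wave offset.
So the condition for destructive reflection is 2 n t = m λ.
Minimum nonzero at m = 1: t = λ / (2 n) = 598 / (2 × 1.28) = 234 nm.

0.234 μm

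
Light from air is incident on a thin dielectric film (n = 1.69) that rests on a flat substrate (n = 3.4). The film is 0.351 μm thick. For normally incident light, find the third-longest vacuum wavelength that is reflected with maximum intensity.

395 nm

Top surface (1.0 → 1.69): reflection off a higher-index medium gives a half-wave phase shift.
At the lower boundary (n = 1.69 to n = 3.4) the reflected ray undergoes a half-wave phase shift.
The two reflections carry the same phase change, so no net offset.
For strong reflection here: 2 n t = m λ.
λ = 2 n t / m. The third-longest wavelength is m = 3: λ = 2 × 1.69 × 351 / 3.00 = 395 nm.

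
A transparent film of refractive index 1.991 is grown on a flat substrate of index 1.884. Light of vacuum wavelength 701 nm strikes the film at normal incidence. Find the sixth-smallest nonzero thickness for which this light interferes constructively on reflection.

968 nm

Ray reflecting at the top interface goes from n = 1.0 toward n = 1.991: a half-wave phase shift.
Bottom surface (1.991 → 1.884): reflection off a lower-index medium gives no phase shift.
Exactly one π shift → a net half-wave offset.
So the condition for constructive reflection is 2 n t = (m + ½) λ.
The sixth-smallest nonzero thickness corresponds to m = 5: t = (m + ½) λ / (2 n) = 5.50 × 701 / (2 × 1.991) = 968 nm.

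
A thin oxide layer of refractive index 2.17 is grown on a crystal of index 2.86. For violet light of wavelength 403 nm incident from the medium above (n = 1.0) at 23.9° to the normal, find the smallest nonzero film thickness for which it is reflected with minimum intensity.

47.3 nm

At the upper boundary (n = 1.0 to n = 2.17) the reflected ray undergoes a half-wave phase shift.
Ray reflecting at the bottom interface goes from n = 2.17 toward n = 2.86: a half-wave phase shift.
Zero or two π shifts → no net half-wave offset.
So the condition for destructive reflection is 2 n t cos θ_r = (m + ½) λ.
Snell's law: 1.0 sin 23.9° = 2.17 sin θ_r → sin θ_r = 0.187, cos θ_r = 0.982.
Minimum at m = 0: t = λ / (4 n cos θ_r) = 403 / (4 × 2.17 × 0.982) = 47.3 nm.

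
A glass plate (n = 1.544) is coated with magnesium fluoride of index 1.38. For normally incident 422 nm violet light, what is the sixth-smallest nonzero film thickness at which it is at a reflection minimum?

Top surface (1.0 → 1.38): reflection off a higher-index medium gives a half-wave phase shift.
Bottom surface (1.38 → 1.544): reflection off a higher-index medium gives a half-wave phase shift.
Net: no relative phase inversion (both shifts match).
With no net inversion, destructive interference in reflection requires 2 n t = (m + ½) λ.
The sixth-smallest nonzero thickness corresponds to m = 5: t = (m + ½) λ / (2 n) = 5.50 × 422 / (2 × 1.38) = 841 nm.

841 nm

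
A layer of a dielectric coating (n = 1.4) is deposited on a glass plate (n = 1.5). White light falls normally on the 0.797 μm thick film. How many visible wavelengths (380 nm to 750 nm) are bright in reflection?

Ray reflecting at the top interface goes from n = 1.0 toward n = 1.4: a half-wave phase shift.
At the lower boundary (n = 1.4 to n = 1.5) the reflected ray undergoes a half-wave phase shift.
The two reflections carry the same phase change, so no net offset.
So the condition for constructive reflection is 2 n t = m λ.
λ = 2 n t / m = 2232 / m nm.
m=2: 1116 nm (IR); m=3: 744 nm (visible); m=4: 558 nm (visible); m=5: 446 nm (visible); m=6: 372 nm (UV).

3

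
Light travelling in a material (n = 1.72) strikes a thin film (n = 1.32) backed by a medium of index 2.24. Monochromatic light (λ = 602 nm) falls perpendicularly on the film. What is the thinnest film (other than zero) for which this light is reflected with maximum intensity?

Top surface (1.72 → 1.32): reflection off a lower-index medium gives no phase shift.
Bottom surface (1.32 → 2.24): reflection off a higher-index medium gives a half-wave phase shift.
Exactly one π shift → a net half-wave offset.
So the condition for constructive reflection is 2 n t = (m + ½) λ.
Minimum at m = 0: t = λ / (4 n) = 602 / (4 × 1.32) = 114 nm.

114 nm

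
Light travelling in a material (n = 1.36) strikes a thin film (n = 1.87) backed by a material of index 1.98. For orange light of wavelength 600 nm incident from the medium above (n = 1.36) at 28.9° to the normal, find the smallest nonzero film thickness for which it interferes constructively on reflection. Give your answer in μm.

0.171 μm

Top surface (1.36 → 1.87): reflection off a higher-index medium gives a half-wave phase shift.
Bottom surface (1.87 → 1.98): reflection off a higher-index medium gives a half-wave phase shift.
Net: no relative phase inversion (both shifts match).
With no net inversion, constructive interference in reflection requires 2 n t cos θ_r = m λ.
Snell's law: 1.36 sin 28.9° = 1.87 sin θ_r → sin θ_r = 0.351, cos θ_r = 0.936.
Minimum nonzero at m = 1: t = λ / (2 n cos θ_r) = 600 / (2 × 1.87 × 0.936) = 171 nm.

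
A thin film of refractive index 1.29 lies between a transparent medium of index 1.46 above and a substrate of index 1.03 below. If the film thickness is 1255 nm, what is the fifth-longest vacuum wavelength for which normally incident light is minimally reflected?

720 nm

Ray reflecting at the top interface goes from n = 1.46 toward n = 1.29: no phase shift.
Bottom surface (1.29 → 1.03): reflection off a lower-index medium gives no phase shift.
Net: no relative phase inversion (both shifts match).
With no net inversion, destructive interference in reflection requires 2 n t = (m + ½) λ.
λ = 2 n t / (m + ½). The fifth-longest wavelength is m = 4: λ = 2 × 1.29 × 1255 / 4.50 = 720 nm.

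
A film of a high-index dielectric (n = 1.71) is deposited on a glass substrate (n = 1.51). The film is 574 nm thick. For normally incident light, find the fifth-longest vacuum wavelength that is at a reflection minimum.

Top surface (1.0 → 1.71): reflection off a higher-index medium gives a half-wave phase shift.
At the lower boundary (n = 1.71 to n = 1.51) the reflected ray undergoes no phase shift.
The two reflections differ by half a wavelength.
With one net inversion, destructive interference in reflection requires 2 n t = m λ.
λ = 2 n t / m. The fifth-longest wavelength is m = 5: λ = 2 × 1.71 × 574 / 5.00 = 393 nm.

393 nm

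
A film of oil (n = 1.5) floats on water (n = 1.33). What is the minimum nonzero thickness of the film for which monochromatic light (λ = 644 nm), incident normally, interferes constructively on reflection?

Ray reflecting at the top interface goes from n = 1.0 toward n = 1.5: a half-wave phase shift.
Bottom surface (1.5 → 1.33): reflection off a lower-index medium gives no phase shift.
Exactly one π shift → a net half-wave offset.
So the condition for constructive reflection is 2 n t = (m + ½) λ.
Minimum at m = 0: t = λ / (4 n) = 644 / (4 × 1.5) = 107 nm.

107 nm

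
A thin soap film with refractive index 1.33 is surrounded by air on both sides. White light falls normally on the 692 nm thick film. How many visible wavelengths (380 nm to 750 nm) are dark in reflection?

2

At the upper boundary (n = 1.0 to n = 1.33) the reflected ray undergoes a half-wave phase shift.
At the lower boundary (n = 1.33 to n = 1.0) the reflected ray undergoes no phase shift.
Exactly one π shift → a net half-wave offset.
For minimum reflection here: 2 n t = m λ.
λ = 2 n t / m = 1841 / m nm.
m=2: 920 nm (IR); m=3: 614 nm (visible); m=4: 460 nm (visible); m=5: 368 nm (UV).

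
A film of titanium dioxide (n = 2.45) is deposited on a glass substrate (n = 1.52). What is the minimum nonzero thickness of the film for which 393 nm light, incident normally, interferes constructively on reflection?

40.1 nm

Top surface (1.0 → 2.45): reflection off a higher-index medium gives a half-wave phase shift.
Ray reflecting at the bottom interface goes from n = 2.45 toward n = 1.52: no phase shift.
Net: one phase inversion between the two reflected rays.
For bright reflection here: 2 n t = (m + ½) λ.
Minimum at m = 0: t = λ / (4 n) = 393 / (4 × 2.45) = 40.1 nm.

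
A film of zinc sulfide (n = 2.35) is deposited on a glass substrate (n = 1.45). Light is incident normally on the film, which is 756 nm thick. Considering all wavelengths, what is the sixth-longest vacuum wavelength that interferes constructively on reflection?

At the upper boundary (n = 1.0 to n = 2.35) the reflected ray undergoes a half-wave phase shift.
At the lower boundary (n = 2.35 to n = 1.45) the reflected ray undergoes no phase shift.
Exactly one π shift → a net half-wave offset.
So the condition for constructive reflection is 2 n t = (m + ½) λ.
λ = 2 n t / (m + ½). The sixth-longest wavelength is m = 5: λ = 2 × 2.35 × 756 / 5.50 = 646 nm.

646 nm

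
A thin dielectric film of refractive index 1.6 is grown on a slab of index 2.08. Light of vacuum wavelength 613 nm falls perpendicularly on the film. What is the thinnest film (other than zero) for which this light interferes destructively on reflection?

95.8 nm

Top surface (1.0 → 1.6): reflection off a higher-index medium gives a half-wave phase shift.
At the lower boundary (n = 1.6 to n = 2.08) the reflected ray undergoes a half-wave phase shift.
Net: no relative phase inversion (both shifts match).
So the condition for destructive reflection is 2 n t = (m + ½) λ.
Minimum at m = 0: t = λ / (4 n) = 613 / (4 × 1.6) = 95.8 nm.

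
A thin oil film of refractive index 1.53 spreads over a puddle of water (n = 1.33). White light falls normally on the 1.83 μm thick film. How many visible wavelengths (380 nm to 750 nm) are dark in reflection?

7

Top surface (1.0 → 1.53): reflection off a higher-index medium gives a half-wave phase shift.
Ray reflecting at the bottom interface goes from n = 1.53 toward n = 1.33: no phase shift.
The two reflections differ by half a wavelength.
So the condition for destructive reflection is 2 n t = m λ.
λ = 2 n t / m = 5600 / m nm.
m=7: 800 nm (IR); m=8: 700 nm (visible); m=9: 622 nm (visible); m=10: 560 nm (visible); m=11: 509 nm (visible); m=12: 467 nm (visible); m=13: 431 nm (visible); m=14: 400 nm (visible); m=15: 373 nm (UV).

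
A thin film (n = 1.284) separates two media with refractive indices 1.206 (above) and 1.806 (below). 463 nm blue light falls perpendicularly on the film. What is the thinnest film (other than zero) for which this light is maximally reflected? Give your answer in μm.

0.180 μm

Top surface (1.206 → 1.284): reflection off a higher-index medium gives a half-wave phase shift.
At the lower boundary (n = 1.284 to n = 1.806) the reflected ray undergoes a half-wave phase shift.
Zero or two π shifts → no net half-wave offset.
For bright reflection here: 2 n t = m λ.
Minimum nonzero at m = 1: t = λ / (2 n) = 463 / (2 × 1.284) = 180 nm.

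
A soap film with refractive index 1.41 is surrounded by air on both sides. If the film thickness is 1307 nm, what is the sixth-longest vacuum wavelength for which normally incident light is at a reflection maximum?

At the upper boundary (n = 1.0 to n = 1.41) the reflected ray undergoes a half-wave phase shift.
At the lower boundary (n = 1.41 to n = 1.0) the reflected ray undergoes no phase shift.
Net: one phase inversion between the two reflected rays.
For strong reflection here: 2 n t = (m + ½) λ.
λ = 2 n t / (m + ½). The sixth-longest wavelength is m = 5: λ = 2 × 1.41 × 1307 / 5.50 = 670 nm.

670 nm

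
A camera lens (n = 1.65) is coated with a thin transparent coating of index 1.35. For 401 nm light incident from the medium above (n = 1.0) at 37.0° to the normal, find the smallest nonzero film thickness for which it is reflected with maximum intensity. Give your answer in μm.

0.166 μm

Top surface (1.0 → 1.35): reflection off a higher-index medium gives a half-wave phase shift.
At the lower boundary (n = 1.35 to n = 1.65) the reflected ray undergoes a half-wave phase shift.
The two reflections carry the same phase change, so no net offset.
For maximum reflection here: 2 n t cos θ_r = m λ.
Snell's law: 1.0 sin 37.0° = 1.35 sin θ_r → sin θ_r = 0.446, cos θ_r = 0.895.
Minimum nonzero at m = 1: t = λ / (2 n cos θ_r) = 401 / (2 × 1.35 × 0.895) = 166 nm.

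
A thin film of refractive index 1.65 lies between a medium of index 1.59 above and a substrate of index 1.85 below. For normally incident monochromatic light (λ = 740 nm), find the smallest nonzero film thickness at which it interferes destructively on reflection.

112 nm

At the upper boundary (n = 1.59 to n = 1.65) the reflected ray undergoes a half-wave phase shift.
Ray reflecting at the bottom interface goes from n = 1.65 toward n = 1.85: a half-wave phase shift.
The two reflections carry the same phase change, so no net offset.
With no net inversion, destructive interference in reflection requires 2 n t = (m + ½) λ.
Minimum at m = 0: t = λ / (4 n) = 740 / (4 × 1.65) = 112 nm.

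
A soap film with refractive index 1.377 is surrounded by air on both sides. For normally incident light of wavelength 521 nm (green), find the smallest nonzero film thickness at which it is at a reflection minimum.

Top surface (1.0 → 1.377): reflection off a higher-index medium gives a half-wave phase shift.
Ray reflecting at the bottom interface goes from n = 1.377 toward n = 1.0: no phase shift.
Exactly one π shift → a net half-wave offset.
With one net inversion, destructive interference in reflection requires 2 n t = m λ.
Minimum nonzero at m = 1: t = λ / (2 n) = 521 / (2 × 1.377) = 189 nm.

189 nm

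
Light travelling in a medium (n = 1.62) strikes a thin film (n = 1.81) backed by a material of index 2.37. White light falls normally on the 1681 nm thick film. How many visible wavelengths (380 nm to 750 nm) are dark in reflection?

8

Top surface (1.62 → 1.81): reflection off a higher-index medium gives a half-wave phase shift.
At the lower boundary (n = 1.81 to n = 2.37) the reflected ray undergoes a half-wave phase shift.
The two reflections carry the same phase change, so no net offset.
For weak reflection here: 2 n t = (m + ½) λ.
λ = 2 n t / (m + ½) = 6085 / (m + ½) nm.
m=7: 811 nm (IR); m=8: 716 nm (visible); m=9: 641 nm (visible); m=10: 580 nm (visible); m=11: 529 nm (visible); m=12: 487 nm (visible); m=13: 451 nm (visible); m=14: 420 nm (visible); m=15: 393 nm (visible); m=16: 369 nm (UV).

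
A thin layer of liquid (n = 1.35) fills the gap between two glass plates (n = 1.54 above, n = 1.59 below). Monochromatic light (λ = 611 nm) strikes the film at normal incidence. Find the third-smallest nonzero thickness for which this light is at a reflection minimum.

679 nm

Ray reflecting at the top interface goes from n = 1.54 toward n = 1.35: no phase shift.
At the lower boundary (n = 1.35 to n = 1.59) the reflected ray undergoes a half-wave phase shift.
Net: one phase inversion between the two reflected rays.
With one net inversion, destructive interference in reflection requires 2 n t = m λ.
The third-smallest nonzero thickness corresponds to m = 3: t = m λ / (2 n) = 3.00 × 611 / (2 × 1.35) = 679 nm.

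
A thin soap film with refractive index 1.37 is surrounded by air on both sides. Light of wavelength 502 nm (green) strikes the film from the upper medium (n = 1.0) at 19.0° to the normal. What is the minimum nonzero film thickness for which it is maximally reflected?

Top surface (1.0 → 1.37): reflection off a higher-index medium gives a half-wave phase shift.
At the lower boundary (n = 1.37 to n = 1.0) the reflected ray undergoes no phase shift.
Net: one phase inversion between the two reflected rays.
So the condition for constructive reflection is 2 n t cos θ_r = (m + ½) λ.
Snell's law: 1.0 sin 19.0° = 1.37 sin θ_r → sin θ_r = 0.238, cos θ_r = 0.971.
Minimum at m = 0: t = λ / (4 n cos θ_r) = 502 / (4 × 1.37 × 0.971) = 94.3 nm.

94.3 nm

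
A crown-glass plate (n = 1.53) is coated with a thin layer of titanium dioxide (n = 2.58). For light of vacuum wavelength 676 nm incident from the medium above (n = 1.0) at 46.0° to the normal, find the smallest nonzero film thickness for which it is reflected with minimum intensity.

Ray reflecting at the top interface goes from n = 1.0 toward n = 2.58: a half-wave phase shift.
Bottom surface (2.58 → 1.53): reflection off a lower-index medium gives no phase shift.
The two reflections differ by half a wavelength.
So the condition for destructive reflection is 2 n t cos θ_r = m λ.
Snell's law: 1.0 sin 46.0° = 2.58 sin θ_r → sin θ_r = 0.279, cos θ_r = 0.960.
Minimum nonzero at m = 1: t = λ / (2 n cos θ_r) = 676 / (2 × 2.58 × 0.960) = 136 nm.

136 nm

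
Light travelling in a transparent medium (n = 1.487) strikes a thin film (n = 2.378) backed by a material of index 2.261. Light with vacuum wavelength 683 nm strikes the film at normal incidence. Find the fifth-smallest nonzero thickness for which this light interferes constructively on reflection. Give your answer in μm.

At the upper boundary (n = 1.487 to n = 2.378) the reflected ray undergoes a half-wave phase shift.
Bottom surface (2.378 → 2.261): reflection off a lower-index medium gives no phase shift.
The two reflections differ by half a wavelength.
With one net inversion, constructive interference in reflection requires 2 n t = (m + ½) λ.
The fifth-smallest nonzero thickness corresponds to m = 4: t = (m + ½) λ / (2 n) = 4.50 × 683 / (2 × 2.378) = 646 nm.

0.646 μm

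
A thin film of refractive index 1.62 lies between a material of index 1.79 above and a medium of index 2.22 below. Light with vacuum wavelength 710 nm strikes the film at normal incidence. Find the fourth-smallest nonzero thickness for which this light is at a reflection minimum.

Ray reflecting at the top interface goes from n = 1.79 toward n = 1.62: no phase shift.
At the lower boundary (n = 1.62 to n = 2.22) the reflected ray undergoes a half-wave phase shift.
Net: one phase inversion between the two reflected rays.
So the condition for destructive reflection is 2 n t = m λ.
The fourth-smallest nonzero thickness corresponds to m = 4: t = m λ / (2 n) = 4.00 × 710 / (2 × 1.62) = 877 nm.

877 nm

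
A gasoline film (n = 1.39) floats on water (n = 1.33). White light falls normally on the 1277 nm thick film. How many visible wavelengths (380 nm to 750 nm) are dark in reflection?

Top surface (1.0 → 1.39): reflection off a higher-index medium gives a half-wave phase shift.
At the lower boundary (n = 1.39 to n = 1.33) the reflected ray undergoes no phase shift.
Net: one phase inversion between the two reflected rays.
For minimum reflection here: 2 n t = m λ.
λ = 2 n t / m = 3550 / m nm.
m=4: 888 nm (IR); m=5: 710 nm (visible); m=6: 592 nm (visible); m=7: 507 nm (visible); m=8: 444 nm (visible); m=9: 394 nm (visible); m=10: 355 nm (UV).

5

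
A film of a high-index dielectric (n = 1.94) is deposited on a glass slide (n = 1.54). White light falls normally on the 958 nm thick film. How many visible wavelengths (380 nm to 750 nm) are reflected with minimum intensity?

Ray reflecting at the top interface goes from n = 1.0 toward n = 1.94: a half-wave phase shift.
At the lower boundary (n = 1.94 to n = 1.54) the reflected ray undergoes no phase shift.
Exactly one π shift → a net half-wave offset.
For weak reflection here: 2 n t = m λ.
λ = 2 n t / m = 3717 / m nm.
m=4: 929 nm (IR); m=5: 743 nm (visible); m=6: 620 nm (visible); m=7: 531 nm (visible); m=8: 465 nm (visible); m=9: 413 nm (visible); m=10: 372 nm (UV).

5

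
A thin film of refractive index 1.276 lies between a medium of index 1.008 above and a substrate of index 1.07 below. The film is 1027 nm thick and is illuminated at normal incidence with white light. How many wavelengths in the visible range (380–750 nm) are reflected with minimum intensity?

At the upper boundary (n = 1.008 to n = 1.276) the reflected ray undergoes a half-wave phase shift.
Ray reflecting at the bottom interface goes from n = 1.276 toward n = 1.07: no phase shift.
Exactly one π shift → a net half-wave offset.
So the condition for destructive reflection is 2 n t = m λ.
λ = 2 n t / m = 2621 / m nm.
m=3: 874 nm (IR); m=4: 655 nm (visible); m=5: 524 nm (visible); m=6: 437 nm (visible); m=7: 374 nm (UV).

3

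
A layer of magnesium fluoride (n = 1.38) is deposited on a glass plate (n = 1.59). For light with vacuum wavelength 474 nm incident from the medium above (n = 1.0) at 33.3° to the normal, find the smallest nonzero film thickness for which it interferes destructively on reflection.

Top surface (1.0 → 1.38): reflection off a higher-index medium gives a half-wave phase shift.
Ray reflecting at the bottom interface goes from n = 1.38 toward n = 1.59: a half-wave phase shift.
The two reflections carry the same phase change, so no net offset.
So the condition for destructive reflection is 2 n t cos θ_r = (m + ½) λ.
Snell's law: 1.0 sin 33.3° = 1.38 sin θ_r → sin θ_r = 0.398, cos θ_r = 0.917.
Minimum at m = 0: t = λ / (4 n cos θ_r) = 474 / (4 × 1.38 × 0.917) = 93.6 nm.

93.6 nm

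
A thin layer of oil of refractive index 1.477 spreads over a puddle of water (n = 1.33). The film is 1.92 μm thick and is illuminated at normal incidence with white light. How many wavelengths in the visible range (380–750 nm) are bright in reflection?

7

At the upper boundary (n = 1.0 to n = 1.477) the reflected ray undergoes a half-wave phase shift.
At the lower boundary (n = 1.477 to n = 1.33) the reflected ray undergoes no phase shift.
The two reflections differ by half a wavelength.
For bright reflection here: 2 n t = (m + ½) λ.
λ = 2 n t / (m + ½) = 5672 / (m + ½) nm.
m=7: 756 nm (IR); m=8: 667 nm (visible); m=9: 597 nm (visible); m=10: 540 nm (visible); m=11: 493 nm (visible); m=12: 454 nm (visible); m=13: 420 nm (visible); m=14: 391 nm (visible); m=15: 366 nm (UV).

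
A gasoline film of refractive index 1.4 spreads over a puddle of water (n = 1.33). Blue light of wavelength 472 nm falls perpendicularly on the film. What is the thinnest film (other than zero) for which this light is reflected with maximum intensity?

At the upper boundary (n = 1.0 to n = 1.4) the reflected ray undergoes a half-wave phase shift.
At the lower boundary (n = 1.4 to n = 1.33) the reflected ray undergoes no phase shift.
The two reflections differ by half a wavelength.
For maximum reflection here: 2 n t = (m + ½) λ.
Minimum at m = 0: t = λ / (4 n) = 472 / (4 × 1.4) = 84.3 nm.

84.3 nm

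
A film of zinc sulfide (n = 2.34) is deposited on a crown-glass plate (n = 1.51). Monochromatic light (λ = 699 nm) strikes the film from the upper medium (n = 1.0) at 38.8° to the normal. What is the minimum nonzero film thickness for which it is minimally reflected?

155 nm

Ray reflecting at the top interface goes from n = 1.0 toward n = 2.34: a half-wave phase shift.
Ray reflecting at the bottom interface goes from n = 2.34 toward n = 1.51: no phase shift.
The two reflections differ by half a wavelength.
So the condition for destructive reflection is 2 n t cos θ_r = m λ.
Snell's law: 1.0 sin 38.8° = 2.34 sin θ_r → sin θ_r = 0.268, cos θ_r = 0.963.
Minimum nonzero at m = 1: t = λ / (2 n cos θ_r) = 699 / (2 × 2.34 × 0.963) = 155 nm.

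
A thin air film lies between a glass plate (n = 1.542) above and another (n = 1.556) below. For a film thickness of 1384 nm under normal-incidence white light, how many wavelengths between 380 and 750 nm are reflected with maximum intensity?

At the upper boundary (n = 1.542 to n = 1.0) the reflected ray undergoes no phase shift.
Bottom surface (1.0 → 1.556): reflection off a higher-index medium gives a half-wave phase shift.
The two reflections differ by half a wavelength.
So the condition for constructive reflection is 2 n t = (m + ½) λ.
λ = 2 n t / (m + ½) = 2768 / (m + ½) nm.
m=3: 791 nm (IR); m=4: 615 nm (visible); m=5: 503 nm (visible); m=6: 426 nm (visible); m=7: 369 nm (UV).

3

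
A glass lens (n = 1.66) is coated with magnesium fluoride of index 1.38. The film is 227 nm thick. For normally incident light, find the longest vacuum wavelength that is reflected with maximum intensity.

627 nm

Ray reflecting at the top interface goes from n = 1.0 toward n = 1.38: a half-wave phase shift.
Bottom surface (1.38 → 1.66): reflection off a higher-index medium gives a half-wave phase shift.
The two reflections carry the same phase change, so no net offset.
For strong reflection here: 2 n t = m λ.
λ = 2 n t / m. The longest wavelength is m = 1: λ = 2 × 1.38 × 227 / 1.00 = 627 nm.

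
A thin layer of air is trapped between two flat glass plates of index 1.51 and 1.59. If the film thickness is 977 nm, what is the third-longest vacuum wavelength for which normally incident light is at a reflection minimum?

Top surface (1.51 → 1.0): reflection off a lower-index medium gives no phase shift.
Bottom surface (1.0 → 1.59): reflection off a higher-index medium gives a half-wave phase shift.
Net: one phase inversion between the two reflected rays.
So the condition for destructive reflection is 2 n t = m λ.
λ = 2 n t / m. The third-longest wavelength is m = 3: λ = 2 × 1.0 × 977 / 3.00 = 651 nm.

651 nm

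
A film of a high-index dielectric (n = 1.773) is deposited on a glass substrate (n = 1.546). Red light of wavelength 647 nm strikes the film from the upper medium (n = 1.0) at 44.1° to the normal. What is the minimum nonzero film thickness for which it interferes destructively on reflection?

Top surface (1.0 → 1.773): reflection off a higher-index medium gives a half-wave phase shift.
Bottom surface (1.773 → 1.546): reflection off a lower-index medium gives no phase shift.
Net: one phase inversion between the two reflected rays.
So the condition for destructive reflection is 2 n t cos θ_r = m λ.
Snell's law: 1.0 sin 44.1° = 1.773 sin θ_r → sin θ_r = 0.393, cos θ_r = 0.920.
Minimum nonzero at m = 1: t = λ / (2 n cos θ_r) = 647 / (2 × 1.773 × 0.920) = 198 nm.

198 nm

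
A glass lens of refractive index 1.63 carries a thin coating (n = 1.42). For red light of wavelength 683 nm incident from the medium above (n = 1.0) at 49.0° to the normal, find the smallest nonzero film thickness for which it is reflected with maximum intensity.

At the upper boundary (n = 1.0 to n = 1.42) the reflected ray undergoes a half-wave phase shift.
Bottom surface (1.42 → 1.63): reflection off a higher-index medium gives a half-wave phase shift.
Net: no relative phase inversion (both shifts match).
So the condition for constructive reflection is 2 n t cos θ_r = m λ.
Snell's law: 1.0 sin 49.0° = 1.42 sin θ_r → sin θ_r = 0.531, cos θ_r = 0.847.
Minimum nonzero at m = 1: t = λ / (2 n cos θ_r) = 683 / (2 × 1.42 × 0.847) = 284 nm.

284 nm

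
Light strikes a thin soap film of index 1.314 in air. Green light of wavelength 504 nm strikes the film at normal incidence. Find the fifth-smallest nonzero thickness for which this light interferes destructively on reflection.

At the upper boundary (n = 1.0 to n = 1.314) the reflected ray undergoes a half-wave phase shift.
Ray reflecting at the bottom interface goes from n = 1.314 toward n = 1.0: no phase shift.
The two reflections differ by half a wavelength.
For dark reflection here: 2 n t = m λ.
The fifth-smallest nonzero thickness corresponds to m = 5: t = m λ / (2 n) = 5.00 × 504 / (2 × 1.314) = 959 nm.

959 nm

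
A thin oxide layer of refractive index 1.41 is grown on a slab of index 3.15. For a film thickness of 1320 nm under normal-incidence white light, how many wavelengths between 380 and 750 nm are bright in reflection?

Ray reflecting at the top interface goes from n = 1.0 toward n = 1.41: a half-wave phase shift.
Bottom surface (1.41 → 3.15): reflection off a higher-index medium gives a half-wave phase shift.
The two reflections carry the same phase change, so no net offset.
For bright reflection here: 2 n t = m λ.
λ = 2 n t / m = 3722 / m nm.
m=4: 931 nm (IR); m=5: 744 nm (visible); m=6: 620 nm (visible); m=7: 532 nm (visible); m=8: 465 nm (visible); m=9: 414 nm (visible); m=10: 372 nm (UV).

5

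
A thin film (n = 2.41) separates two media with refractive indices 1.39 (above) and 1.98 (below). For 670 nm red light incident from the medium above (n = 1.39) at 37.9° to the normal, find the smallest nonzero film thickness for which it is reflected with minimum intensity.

At the upper boundary (n = 1.39 to n = 2.41) the reflected ray undergoes a half-wave phase shift.
At the lower boundary (n = 2.41 to n = 1.98) the reflected ray undergoes no phase shift.
Exactly one π shift → a net half-wave offset.
With one net inversion, destructive interference in reflection requires 2 n t cos θ_r = m λ.
Snell's law: 1.39 sin 37.9° = 2.41 sin θ_r → sin θ_r = 0.354, cos θ_r = 0.935.
Minimum nonzero at m = 1: t = λ / (2 n cos θ_r) = 670 / (2 × 2.41 × 0.935) = 149 nm.

149 nm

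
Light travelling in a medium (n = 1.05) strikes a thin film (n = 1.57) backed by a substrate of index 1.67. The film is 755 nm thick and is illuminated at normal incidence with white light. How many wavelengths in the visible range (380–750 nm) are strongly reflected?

Top surface (1.05 → 1.57): reflection off a higher-index medium gives a half-wave phase shift.
At the lower boundary (n = 1.57 to n = 1.67) the reflected ray undergoes a half-wave phase shift.
Net: no relative phase inversion (both shifts match).
So the condition for constructive reflection is 2 n t = m λ.
λ = 2 n t / m = 2371 / m nm.
m=3: 790 nm (IR); m=4: 593 nm (visible); m=5: 474 nm (visible); m=6: 395 nm (visible); m=7: 339 nm (UV).

3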